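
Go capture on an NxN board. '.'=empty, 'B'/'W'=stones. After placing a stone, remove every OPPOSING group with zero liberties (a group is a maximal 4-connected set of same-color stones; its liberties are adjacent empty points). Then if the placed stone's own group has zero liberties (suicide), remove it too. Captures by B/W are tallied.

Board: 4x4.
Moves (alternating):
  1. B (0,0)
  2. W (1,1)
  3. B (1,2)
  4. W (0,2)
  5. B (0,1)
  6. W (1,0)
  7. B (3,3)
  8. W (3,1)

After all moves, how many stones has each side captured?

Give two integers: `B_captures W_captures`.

Move 1: B@(0,0) -> caps B=0 W=0
Move 2: W@(1,1) -> caps B=0 W=0
Move 3: B@(1,2) -> caps B=0 W=0
Move 4: W@(0,2) -> caps B=0 W=0
Move 5: B@(0,1) -> caps B=0 W=0
Move 6: W@(1,0) -> caps B=0 W=2
Move 7: B@(3,3) -> caps B=0 W=2
Move 8: W@(3,1) -> caps B=0 W=2

Answer: 0 2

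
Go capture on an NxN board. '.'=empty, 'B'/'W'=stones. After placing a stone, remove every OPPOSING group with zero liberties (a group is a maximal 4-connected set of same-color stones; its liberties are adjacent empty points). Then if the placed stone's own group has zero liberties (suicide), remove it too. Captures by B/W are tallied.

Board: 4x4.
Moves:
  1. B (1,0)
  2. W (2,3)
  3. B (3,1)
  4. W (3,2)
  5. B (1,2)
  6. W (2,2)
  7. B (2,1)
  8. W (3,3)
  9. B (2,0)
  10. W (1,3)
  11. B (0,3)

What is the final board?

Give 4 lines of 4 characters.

Move 1: B@(1,0) -> caps B=0 W=0
Move 2: W@(2,3) -> caps B=0 W=0
Move 3: B@(3,1) -> caps B=0 W=0
Move 4: W@(3,2) -> caps B=0 W=0
Move 5: B@(1,2) -> caps B=0 W=0
Move 6: W@(2,2) -> caps B=0 W=0
Move 7: B@(2,1) -> caps B=0 W=0
Move 8: W@(3,3) -> caps B=0 W=0
Move 9: B@(2,0) -> caps B=0 W=0
Move 10: W@(1,3) -> caps B=0 W=0
Move 11: B@(0,3) -> caps B=5 W=0

Answer: ...B
B.B.
BB..
.B..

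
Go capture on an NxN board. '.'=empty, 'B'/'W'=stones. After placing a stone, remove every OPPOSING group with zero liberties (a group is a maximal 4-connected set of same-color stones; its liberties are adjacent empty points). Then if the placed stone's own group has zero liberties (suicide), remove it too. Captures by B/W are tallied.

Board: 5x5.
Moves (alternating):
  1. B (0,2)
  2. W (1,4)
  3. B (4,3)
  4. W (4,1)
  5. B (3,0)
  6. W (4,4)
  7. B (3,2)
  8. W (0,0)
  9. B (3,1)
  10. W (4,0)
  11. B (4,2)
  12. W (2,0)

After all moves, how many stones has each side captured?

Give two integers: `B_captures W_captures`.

Answer: 2 0

Derivation:
Move 1: B@(0,2) -> caps B=0 W=0
Move 2: W@(1,4) -> caps B=0 W=0
Move 3: B@(4,3) -> caps B=0 W=0
Move 4: W@(4,1) -> caps B=0 W=0
Move 5: B@(3,0) -> caps B=0 W=0
Move 6: W@(4,4) -> caps B=0 W=0
Move 7: B@(3,2) -> caps B=0 W=0
Move 8: W@(0,0) -> caps B=0 W=0
Move 9: B@(3,1) -> caps B=0 W=0
Move 10: W@(4,0) -> caps B=0 W=0
Move 11: B@(4,2) -> caps B=2 W=0
Move 12: W@(2,0) -> caps B=2 W=0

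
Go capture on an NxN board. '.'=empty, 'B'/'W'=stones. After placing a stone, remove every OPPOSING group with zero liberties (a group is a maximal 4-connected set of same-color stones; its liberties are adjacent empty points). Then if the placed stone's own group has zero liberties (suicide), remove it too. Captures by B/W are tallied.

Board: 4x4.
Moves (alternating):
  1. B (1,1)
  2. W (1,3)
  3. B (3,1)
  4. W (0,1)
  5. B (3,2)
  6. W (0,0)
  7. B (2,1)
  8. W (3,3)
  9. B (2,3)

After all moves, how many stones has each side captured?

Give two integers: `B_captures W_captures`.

Move 1: B@(1,1) -> caps B=0 W=0
Move 2: W@(1,3) -> caps B=0 W=0
Move 3: B@(3,1) -> caps B=0 W=0
Move 4: W@(0,1) -> caps B=0 W=0
Move 5: B@(3,2) -> caps B=0 W=0
Move 6: W@(0,0) -> caps B=0 W=0
Move 7: B@(2,1) -> caps B=0 W=0
Move 8: W@(3,3) -> caps B=0 W=0
Move 9: B@(2,3) -> caps B=1 W=0

Answer: 1 0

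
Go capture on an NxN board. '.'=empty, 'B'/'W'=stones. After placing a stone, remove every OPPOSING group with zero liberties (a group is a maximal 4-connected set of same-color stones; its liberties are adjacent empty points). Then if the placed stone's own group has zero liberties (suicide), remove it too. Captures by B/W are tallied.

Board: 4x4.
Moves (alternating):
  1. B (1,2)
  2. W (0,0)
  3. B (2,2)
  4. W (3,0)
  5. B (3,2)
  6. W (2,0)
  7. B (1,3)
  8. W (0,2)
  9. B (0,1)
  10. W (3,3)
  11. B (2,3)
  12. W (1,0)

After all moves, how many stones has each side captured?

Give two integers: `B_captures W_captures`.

Answer: 1 0

Derivation:
Move 1: B@(1,2) -> caps B=0 W=0
Move 2: W@(0,0) -> caps B=0 W=0
Move 3: B@(2,2) -> caps B=0 W=0
Move 4: W@(3,0) -> caps B=0 W=0
Move 5: B@(3,2) -> caps B=0 W=0
Move 6: W@(2,0) -> caps B=0 W=0
Move 7: B@(1,3) -> caps B=0 W=0
Move 8: W@(0,2) -> caps B=0 W=0
Move 9: B@(0,1) -> caps B=0 W=0
Move 10: W@(3,3) -> caps B=0 W=0
Move 11: B@(2,3) -> caps B=1 W=0
Move 12: W@(1,0) -> caps B=1 W=0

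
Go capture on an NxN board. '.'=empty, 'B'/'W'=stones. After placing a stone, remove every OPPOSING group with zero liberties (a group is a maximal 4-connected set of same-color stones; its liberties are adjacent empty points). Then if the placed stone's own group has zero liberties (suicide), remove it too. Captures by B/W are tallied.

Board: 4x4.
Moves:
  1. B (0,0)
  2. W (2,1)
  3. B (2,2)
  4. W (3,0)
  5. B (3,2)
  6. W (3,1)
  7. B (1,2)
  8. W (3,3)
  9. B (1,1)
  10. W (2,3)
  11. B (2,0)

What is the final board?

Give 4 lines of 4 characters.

Move 1: B@(0,0) -> caps B=0 W=0
Move 2: W@(2,1) -> caps B=0 W=0
Move 3: B@(2,2) -> caps B=0 W=0
Move 4: W@(3,0) -> caps B=0 W=0
Move 5: B@(3,2) -> caps B=0 W=0
Move 6: W@(3,1) -> caps B=0 W=0
Move 7: B@(1,2) -> caps B=0 W=0
Move 8: W@(3,3) -> caps B=0 W=0
Move 9: B@(1,1) -> caps B=0 W=0
Move 10: W@(2,3) -> caps B=0 W=0
Move 11: B@(2,0) -> caps B=3 W=0

Answer: B...
.BB.
B.BW
..BW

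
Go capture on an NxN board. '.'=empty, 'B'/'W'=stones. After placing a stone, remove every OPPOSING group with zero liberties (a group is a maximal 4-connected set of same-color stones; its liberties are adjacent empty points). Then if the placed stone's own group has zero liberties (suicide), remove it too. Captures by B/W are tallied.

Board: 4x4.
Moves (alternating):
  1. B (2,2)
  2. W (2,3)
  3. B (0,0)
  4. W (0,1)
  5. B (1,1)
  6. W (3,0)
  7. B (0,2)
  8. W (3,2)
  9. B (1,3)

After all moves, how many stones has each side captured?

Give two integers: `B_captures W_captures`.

Answer: 1 0

Derivation:
Move 1: B@(2,2) -> caps B=0 W=0
Move 2: W@(2,3) -> caps B=0 W=0
Move 3: B@(0,0) -> caps B=0 W=0
Move 4: W@(0,1) -> caps B=0 W=0
Move 5: B@(1,1) -> caps B=0 W=0
Move 6: W@(3,0) -> caps B=0 W=0
Move 7: B@(0,2) -> caps B=1 W=0
Move 8: W@(3,2) -> caps B=1 W=0
Move 9: B@(1,3) -> caps B=1 W=0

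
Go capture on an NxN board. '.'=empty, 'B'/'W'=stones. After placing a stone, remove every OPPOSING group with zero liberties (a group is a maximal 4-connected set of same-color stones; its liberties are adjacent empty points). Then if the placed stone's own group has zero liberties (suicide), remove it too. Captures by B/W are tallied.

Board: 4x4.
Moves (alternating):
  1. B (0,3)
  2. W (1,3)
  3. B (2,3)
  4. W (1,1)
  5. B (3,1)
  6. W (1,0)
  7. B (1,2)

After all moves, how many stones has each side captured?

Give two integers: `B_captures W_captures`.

Answer: 1 0

Derivation:
Move 1: B@(0,3) -> caps B=0 W=0
Move 2: W@(1,3) -> caps B=0 W=0
Move 3: B@(2,3) -> caps B=0 W=0
Move 4: W@(1,1) -> caps B=0 W=0
Move 5: B@(3,1) -> caps B=0 W=0
Move 6: W@(1,0) -> caps B=0 W=0
Move 7: B@(1,2) -> caps B=1 W=0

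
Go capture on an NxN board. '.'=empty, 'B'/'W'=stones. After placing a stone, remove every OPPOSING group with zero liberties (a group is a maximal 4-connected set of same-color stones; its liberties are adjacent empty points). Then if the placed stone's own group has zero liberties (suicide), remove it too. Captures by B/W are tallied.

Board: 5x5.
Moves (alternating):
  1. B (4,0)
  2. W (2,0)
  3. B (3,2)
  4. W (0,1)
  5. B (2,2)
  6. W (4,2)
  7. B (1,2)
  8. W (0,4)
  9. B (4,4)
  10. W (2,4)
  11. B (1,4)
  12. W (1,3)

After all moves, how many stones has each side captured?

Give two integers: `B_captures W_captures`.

Answer: 0 1

Derivation:
Move 1: B@(4,0) -> caps B=0 W=0
Move 2: W@(2,0) -> caps B=0 W=0
Move 3: B@(3,2) -> caps B=0 W=0
Move 4: W@(0,1) -> caps B=0 W=0
Move 5: B@(2,2) -> caps B=0 W=0
Move 6: W@(4,2) -> caps B=0 W=0
Move 7: B@(1,2) -> caps B=0 W=0
Move 8: W@(0,4) -> caps B=0 W=0
Move 9: B@(4,4) -> caps B=0 W=0
Move 10: W@(2,4) -> caps B=0 W=0
Move 11: B@(1,4) -> caps B=0 W=0
Move 12: W@(1,3) -> caps B=0 W=1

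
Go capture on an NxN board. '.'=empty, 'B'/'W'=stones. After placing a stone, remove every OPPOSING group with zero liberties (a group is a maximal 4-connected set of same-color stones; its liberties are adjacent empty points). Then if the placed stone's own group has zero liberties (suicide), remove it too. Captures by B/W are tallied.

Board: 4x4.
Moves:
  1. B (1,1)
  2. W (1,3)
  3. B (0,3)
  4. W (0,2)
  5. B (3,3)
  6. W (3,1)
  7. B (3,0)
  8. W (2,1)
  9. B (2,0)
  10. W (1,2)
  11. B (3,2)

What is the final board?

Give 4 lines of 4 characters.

Answer: ..W.
.BWW
BW..
BWBB

Derivation:
Move 1: B@(1,1) -> caps B=0 W=0
Move 2: W@(1,3) -> caps B=0 W=0
Move 3: B@(0,3) -> caps B=0 W=0
Move 4: W@(0,2) -> caps B=0 W=1
Move 5: B@(3,3) -> caps B=0 W=1
Move 6: W@(3,1) -> caps B=0 W=1
Move 7: B@(3,0) -> caps B=0 W=1
Move 8: W@(2,1) -> caps B=0 W=1
Move 9: B@(2,0) -> caps B=0 W=1
Move 10: W@(1,2) -> caps B=0 W=1
Move 11: B@(3,2) -> caps B=0 W=1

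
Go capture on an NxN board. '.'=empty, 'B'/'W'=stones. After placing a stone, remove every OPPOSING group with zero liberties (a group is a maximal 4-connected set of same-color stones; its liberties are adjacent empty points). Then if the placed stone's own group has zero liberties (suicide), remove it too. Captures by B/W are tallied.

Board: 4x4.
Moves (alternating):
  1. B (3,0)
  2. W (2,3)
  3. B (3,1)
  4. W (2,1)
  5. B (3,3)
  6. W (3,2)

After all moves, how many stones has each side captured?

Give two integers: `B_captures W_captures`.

Move 1: B@(3,0) -> caps B=0 W=0
Move 2: W@(2,3) -> caps B=0 W=0
Move 3: B@(3,1) -> caps B=0 W=0
Move 4: W@(2,1) -> caps B=0 W=0
Move 5: B@(3,3) -> caps B=0 W=0
Move 6: W@(3,2) -> caps B=0 W=1

Answer: 0 1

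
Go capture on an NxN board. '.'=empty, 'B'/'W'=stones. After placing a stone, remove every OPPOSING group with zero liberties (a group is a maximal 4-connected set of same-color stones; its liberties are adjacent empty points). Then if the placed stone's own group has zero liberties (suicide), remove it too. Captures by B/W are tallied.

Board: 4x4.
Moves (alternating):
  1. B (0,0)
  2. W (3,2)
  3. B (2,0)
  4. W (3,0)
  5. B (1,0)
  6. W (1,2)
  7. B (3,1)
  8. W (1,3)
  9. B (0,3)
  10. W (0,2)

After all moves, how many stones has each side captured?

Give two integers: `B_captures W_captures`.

Move 1: B@(0,0) -> caps B=0 W=0
Move 2: W@(3,2) -> caps B=0 W=0
Move 3: B@(2,0) -> caps B=0 W=0
Move 4: W@(3,0) -> caps B=0 W=0
Move 5: B@(1,0) -> caps B=0 W=0
Move 6: W@(1,2) -> caps B=0 W=0
Move 7: B@(3,1) -> caps B=1 W=0
Move 8: W@(1,3) -> caps B=1 W=0
Move 9: B@(0,3) -> caps B=1 W=0
Move 10: W@(0,2) -> caps B=1 W=1

Answer: 1 1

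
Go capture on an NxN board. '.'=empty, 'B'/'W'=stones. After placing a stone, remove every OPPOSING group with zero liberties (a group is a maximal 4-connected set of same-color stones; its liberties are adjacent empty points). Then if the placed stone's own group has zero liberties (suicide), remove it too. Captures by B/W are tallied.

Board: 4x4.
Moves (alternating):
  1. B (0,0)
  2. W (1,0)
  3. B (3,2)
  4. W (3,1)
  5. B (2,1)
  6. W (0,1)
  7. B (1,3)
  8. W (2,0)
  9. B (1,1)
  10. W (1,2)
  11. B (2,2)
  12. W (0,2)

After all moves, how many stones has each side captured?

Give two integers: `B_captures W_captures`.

Answer: 0 1

Derivation:
Move 1: B@(0,0) -> caps B=0 W=0
Move 2: W@(1,0) -> caps B=0 W=0
Move 3: B@(3,2) -> caps B=0 W=0
Move 4: W@(3,1) -> caps B=0 W=0
Move 5: B@(2,1) -> caps B=0 W=0
Move 6: W@(0,1) -> caps B=0 W=1
Move 7: B@(1,3) -> caps B=0 W=1
Move 8: W@(2,0) -> caps B=0 W=1
Move 9: B@(1,1) -> caps B=0 W=1
Move 10: W@(1,2) -> caps B=0 W=1
Move 11: B@(2,2) -> caps B=0 W=1
Move 12: W@(0,2) -> caps B=0 W=1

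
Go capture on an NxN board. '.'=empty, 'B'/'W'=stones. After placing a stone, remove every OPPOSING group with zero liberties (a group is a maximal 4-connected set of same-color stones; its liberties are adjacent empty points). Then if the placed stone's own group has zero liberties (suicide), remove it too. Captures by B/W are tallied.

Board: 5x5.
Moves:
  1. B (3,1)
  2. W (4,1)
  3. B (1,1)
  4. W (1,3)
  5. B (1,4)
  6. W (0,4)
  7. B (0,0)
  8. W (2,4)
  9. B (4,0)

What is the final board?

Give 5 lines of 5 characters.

Answer: B...W
.B.W.
....W
.B...
BW...

Derivation:
Move 1: B@(3,1) -> caps B=0 W=0
Move 2: W@(4,1) -> caps B=0 W=0
Move 3: B@(1,1) -> caps B=0 W=0
Move 4: W@(1,3) -> caps B=0 W=0
Move 5: B@(1,4) -> caps B=0 W=0
Move 6: W@(0,4) -> caps B=0 W=0
Move 7: B@(0,0) -> caps B=0 W=0
Move 8: W@(2,4) -> caps B=0 W=1
Move 9: B@(4,0) -> caps B=0 W=1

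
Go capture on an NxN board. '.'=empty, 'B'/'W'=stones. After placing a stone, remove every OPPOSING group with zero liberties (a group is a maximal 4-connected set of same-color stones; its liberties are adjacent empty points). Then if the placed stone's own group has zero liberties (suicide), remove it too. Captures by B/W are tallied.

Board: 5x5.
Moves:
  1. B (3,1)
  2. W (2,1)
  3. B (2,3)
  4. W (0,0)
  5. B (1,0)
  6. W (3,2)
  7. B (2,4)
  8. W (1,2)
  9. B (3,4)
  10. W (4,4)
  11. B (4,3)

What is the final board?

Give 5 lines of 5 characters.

Answer: W....
B.W..
.W.BB
.BW.B
...B.

Derivation:
Move 1: B@(3,1) -> caps B=0 W=0
Move 2: W@(2,1) -> caps B=0 W=0
Move 3: B@(2,3) -> caps B=0 W=0
Move 4: W@(0,0) -> caps B=0 W=0
Move 5: B@(1,0) -> caps B=0 W=0
Move 6: W@(3,2) -> caps B=0 W=0
Move 7: B@(2,4) -> caps B=0 W=0
Move 8: W@(1,2) -> caps B=0 W=0
Move 9: B@(3,4) -> caps B=0 W=0
Move 10: W@(4,4) -> caps B=0 W=0
Move 11: B@(4,3) -> caps B=1 W=0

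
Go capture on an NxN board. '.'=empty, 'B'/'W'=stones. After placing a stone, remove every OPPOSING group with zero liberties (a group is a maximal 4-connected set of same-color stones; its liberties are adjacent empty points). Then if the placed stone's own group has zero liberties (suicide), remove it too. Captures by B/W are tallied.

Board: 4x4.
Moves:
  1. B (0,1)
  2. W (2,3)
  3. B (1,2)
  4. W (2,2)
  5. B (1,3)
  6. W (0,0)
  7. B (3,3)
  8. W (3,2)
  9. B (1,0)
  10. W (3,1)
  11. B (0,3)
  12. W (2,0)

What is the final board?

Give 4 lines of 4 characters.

Answer: .B.B
B.BB
W.WW
.WW.

Derivation:
Move 1: B@(0,1) -> caps B=0 W=0
Move 2: W@(2,3) -> caps B=0 W=0
Move 3: B@(1,2) -> caps B=0 W=0
Move 4: W@(2,2) -> caps B=0 W=0
Move 5: B@(1,3) -> caps B=0 W=0
Move 6: W@(0,0) -> caps B=0 W=0
Move 7: B@(3,3) -> caps B=0 W=0
Move 8: W@(3,2) -> caps B=0 W=1
Move 9: B@(1,0) -> caps B=1 W=1
Move 10: W@(3,1) -> caps B=1 W=1
Move 11: B@(0,3) -> caps B=1 W=1
Move 12: W@(2,0) -> caps B=1 W=1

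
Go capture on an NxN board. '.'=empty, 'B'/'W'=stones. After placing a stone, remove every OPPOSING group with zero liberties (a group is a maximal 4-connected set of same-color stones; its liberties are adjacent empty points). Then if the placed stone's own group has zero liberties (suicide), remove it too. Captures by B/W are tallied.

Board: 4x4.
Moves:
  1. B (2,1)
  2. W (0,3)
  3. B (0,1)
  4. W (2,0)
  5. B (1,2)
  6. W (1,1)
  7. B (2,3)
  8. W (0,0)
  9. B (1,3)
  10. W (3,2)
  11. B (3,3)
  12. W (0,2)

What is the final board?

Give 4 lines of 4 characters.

Move 1: B@(2,1) -> caps B=0 W=0
Move 2: W@(0,3) -> caps B=0 W=0
Move 3: B@(0,1) -> caps B=0 W=0
Move 4: W@(2,0) -> caps B=0 W=0
Move 5: B@(1,2) -> caps B=0 W=0
Move 6: W@(1,1) -> caps B=0 W=0
Move 7: B@(2,3) -> caps B=0 W=0
Move 8: W@(0,0) -> caps B=0 W=0
Move 9: B@(1,3) -> caps B=0 W=0
Move 10: W@(3,2) -> caps B=0 W=0
Move 11: B@(3,3) -> caps B=0 W=0
Move 12: W@(0,2) -> caps B=0 W=1

Answer: W.WW
.WBB
WB.B
..WB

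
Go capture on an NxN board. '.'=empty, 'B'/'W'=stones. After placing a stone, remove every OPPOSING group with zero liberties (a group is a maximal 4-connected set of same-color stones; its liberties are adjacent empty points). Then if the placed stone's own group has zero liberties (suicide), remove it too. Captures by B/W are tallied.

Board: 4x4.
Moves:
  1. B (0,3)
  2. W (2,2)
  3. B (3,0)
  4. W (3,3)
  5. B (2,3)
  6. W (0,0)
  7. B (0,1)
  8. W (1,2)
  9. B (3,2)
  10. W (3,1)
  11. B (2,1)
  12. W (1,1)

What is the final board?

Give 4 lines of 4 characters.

Move 1: B@(0,3) -> caps B=0 W=0
Move 2: W@(2,2) -> caps B=0 W=0
Move 3: B@(3,0) -> caps B=0 W=0
Move 4: W@(3,3) -> caps B=0 W=0
Move 5: B@(2,3) -> caps B=0 W=0
Move 6: W@(0,0) -> caps B=0 W=0
Move 7: B@(0,1) -> caps B=0 W=0
Move 8: W@(1,2) -> caps B=0 W=0
Move 9: B@(3,2) -> caps B=1 W=0
Move 10: W@(3,1) -> caps B=1 W=0
Move 11: B@(2,1) -> caps B=2 W=0
Move 12: W@(1,1) -> caps B=2 W=0

Answer: WB.B
.WW.
.BWB
B.B.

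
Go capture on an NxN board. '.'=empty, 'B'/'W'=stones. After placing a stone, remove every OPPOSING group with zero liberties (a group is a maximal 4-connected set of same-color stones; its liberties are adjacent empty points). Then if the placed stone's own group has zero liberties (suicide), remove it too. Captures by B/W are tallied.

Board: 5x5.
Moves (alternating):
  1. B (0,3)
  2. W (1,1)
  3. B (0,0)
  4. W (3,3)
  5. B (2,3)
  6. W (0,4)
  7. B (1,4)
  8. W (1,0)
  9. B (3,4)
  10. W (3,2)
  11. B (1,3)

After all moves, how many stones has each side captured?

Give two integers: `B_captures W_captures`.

Move 1: B@(0,3) -> caps B=0 W=0
Move 2: W@(1,1) -> caps B=0 W=0
Move 3: B@(0,0) -> caps B=0 W=0
Move 4: W@(3,3) -> caps B=0 W=0
Move 5: B@(2,3) -> caps B=0 W=0
Move 6: W@(0,4) -> caps B=0 W=0
Move 7: B@(1,4) -> caps B=1 W=0
Move 8: W@(1,0) -> caps B=1 W=0
Move 9: B@(3,4) -> caps B=1 W=0
Move 10: W@(3,2) -> caps B=1 W=0
Move 11: B@(1,3) -> caps B=1 W=0

Answer: 1 0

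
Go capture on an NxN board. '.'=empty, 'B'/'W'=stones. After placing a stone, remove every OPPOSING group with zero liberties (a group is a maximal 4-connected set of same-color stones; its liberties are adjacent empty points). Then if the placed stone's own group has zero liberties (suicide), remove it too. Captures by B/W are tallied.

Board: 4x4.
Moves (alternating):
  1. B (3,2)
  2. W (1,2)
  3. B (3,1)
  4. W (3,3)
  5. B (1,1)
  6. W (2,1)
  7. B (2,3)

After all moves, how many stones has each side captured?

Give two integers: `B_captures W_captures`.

Move 1: B@(3,2) -> caps B=0 W=0
Move 2: W@(1,2) -> caps B=0 W=0
Move 3: B@(3,1) -> caps B=0 W=0
Move 4: W@(3,3) -> caps B=0 W=0
Move 5: B@(1,1) -> caps B=0 W=0
Move 6: W@(2,1) -> caps B=0 W=0
Move 7: B@(2,3) -> caps B=1 W=0

Answer: 1 0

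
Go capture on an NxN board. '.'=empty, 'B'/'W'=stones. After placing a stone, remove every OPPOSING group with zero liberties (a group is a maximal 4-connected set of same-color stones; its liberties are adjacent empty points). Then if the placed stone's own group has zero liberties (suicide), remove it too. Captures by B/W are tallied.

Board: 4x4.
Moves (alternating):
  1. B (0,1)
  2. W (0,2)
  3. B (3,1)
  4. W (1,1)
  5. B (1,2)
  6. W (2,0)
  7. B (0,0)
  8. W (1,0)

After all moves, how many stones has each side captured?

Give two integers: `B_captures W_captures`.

Move 1: B@(0,1) -> caps B=0 W=0
Move 2: W@(0,2) -> caps B=0 W=0
Move 3: B@(3,1) -> caps B=0 W=0
Move 4: W@(1,1) -> caps B=0 W=0
Move 5: B@(1,2) -> caps B=0 W=0
Move 6: W@(2,0) -> caps B=0 W=0
Move 7: B@(0,0) -> caps B=0 W=0
Move 8: W@(1,0) -> caps B=0 W=2

Answer: 0 2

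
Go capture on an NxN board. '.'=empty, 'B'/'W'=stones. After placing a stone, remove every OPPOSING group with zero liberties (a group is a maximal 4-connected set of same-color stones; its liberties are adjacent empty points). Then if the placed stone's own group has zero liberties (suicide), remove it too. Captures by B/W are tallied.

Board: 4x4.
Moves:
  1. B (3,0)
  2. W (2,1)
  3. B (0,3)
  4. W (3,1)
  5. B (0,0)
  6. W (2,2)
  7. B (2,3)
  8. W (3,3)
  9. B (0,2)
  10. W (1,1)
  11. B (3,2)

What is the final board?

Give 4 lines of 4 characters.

Move 1: B@(3,0) -> caps B=0 W=0
Move 2: W@(2,1) -> caps B=0 W=0
Move 3: B@(0,3) -> caps B=0 W=0
Move 4: W@(3,1) -> caps B=0 W=0
Move 5: B@(0,0) -> caps B=0 W=0
Move 6: W@(2,2) -> caps B=0 W=0
Move 7: B@(2,3) -> caps B=0 W=0
Move 8: W@(3,3) -> caps B=0 W=0
Move 9: B@(0,2) -> caps B=0 W=0
Move 10: W@(1,1) -> caps B=0 W=0
Move 11: B@(3,2) -> caps B=1 W=0

Answer: B.BB
.W..
.WWB
BWB.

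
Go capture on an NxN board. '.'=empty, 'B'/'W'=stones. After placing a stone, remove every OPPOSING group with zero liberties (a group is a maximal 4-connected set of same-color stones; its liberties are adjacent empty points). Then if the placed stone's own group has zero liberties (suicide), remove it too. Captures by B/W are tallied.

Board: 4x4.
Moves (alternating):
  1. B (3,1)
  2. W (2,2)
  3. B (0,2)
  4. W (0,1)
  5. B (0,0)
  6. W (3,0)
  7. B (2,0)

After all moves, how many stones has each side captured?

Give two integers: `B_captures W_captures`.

Move 1: B@(3,1) -> caps B=0 W=0
Move 2: W@(2,2) -> caps B=0 W=0
Move 3: B@(0,2) -> caps B=0 W=0
Move 4: W@(0,1) -> caps B=0 W=0
Move 5: B@(0,0) -> caps B=0 W=0
Move 6: W@(3,0) -> caps B=0 W=0
Move 7: B@(2,0) -> caps B=1 W=0

Answer: 1 0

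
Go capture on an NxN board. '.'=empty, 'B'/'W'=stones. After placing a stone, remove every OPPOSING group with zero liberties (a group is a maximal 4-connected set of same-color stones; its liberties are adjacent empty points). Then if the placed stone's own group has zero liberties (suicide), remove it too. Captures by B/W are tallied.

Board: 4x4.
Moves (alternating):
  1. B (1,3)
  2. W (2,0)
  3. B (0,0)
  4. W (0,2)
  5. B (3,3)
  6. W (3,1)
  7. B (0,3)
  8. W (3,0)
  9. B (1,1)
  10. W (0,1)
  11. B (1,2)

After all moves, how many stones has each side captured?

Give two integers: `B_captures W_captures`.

Answer: 2 0

Derivation:
Move 1: B@(1,3) -> caps B=0 W=0
Move 2: W@(2,0) -> caps B=0 W=0
Move 3: B@(0,0) -> caps B=0 W=0
Move 4: W@(0,2) -> caps B=0 W=0
Move 5: B@(3,3) -> caps B=0 W=0
Move 6: W@(3,1) -> caps B=0 W=0
Move 7: B@(0,3) -> caps B=0 W=0
Move 8: W@(3,0) -> caps B=0 W=0
Move 9: B@(1,1) -> caps B=0 W=0
Move 10: W@(0,1) -> caps B=0 W=0
Move 11: B@(1,2) -> caps B=2 W=0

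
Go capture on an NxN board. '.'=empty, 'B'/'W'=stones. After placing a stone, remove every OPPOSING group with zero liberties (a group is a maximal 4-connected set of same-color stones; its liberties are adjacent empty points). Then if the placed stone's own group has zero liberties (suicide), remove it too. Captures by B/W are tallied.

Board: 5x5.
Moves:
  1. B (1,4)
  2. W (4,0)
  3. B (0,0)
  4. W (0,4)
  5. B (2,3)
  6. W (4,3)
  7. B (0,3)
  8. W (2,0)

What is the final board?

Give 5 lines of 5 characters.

Answer: B..B.
....B
W..B.
.....
W..W.

Derivation:
Move 1: B@(1,4) -> caps B=0 W=0
Move 2: W@(4,0) -> caps B=0 W=0
Move 3: B@(0,0) -> caps B=0 W=0
Move 4: W@(0,4) -> caps B=0 W=0
Move 5: B@(2,3) -> caps B=0 W=0
Move 6: W@(4,3) -> caps B=0 W=0
Move 7: B@(0,3) -> caps B=1 W=0
Move 8: W@(2,0) -> caps B=1 W=0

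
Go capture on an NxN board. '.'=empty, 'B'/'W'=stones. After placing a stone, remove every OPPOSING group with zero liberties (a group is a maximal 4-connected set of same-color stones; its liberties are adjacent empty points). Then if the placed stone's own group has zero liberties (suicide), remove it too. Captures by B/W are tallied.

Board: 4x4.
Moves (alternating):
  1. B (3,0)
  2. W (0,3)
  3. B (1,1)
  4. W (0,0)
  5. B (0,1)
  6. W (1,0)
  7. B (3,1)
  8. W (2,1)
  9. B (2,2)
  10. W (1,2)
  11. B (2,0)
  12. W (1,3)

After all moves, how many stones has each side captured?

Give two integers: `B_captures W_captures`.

Move 1: B@(3,0) -> caps B=0 W=0
Move 2: W@(0,3) -> caps B=0 W=0
Move 3: B@(1,1) -> caps B=0 W=0
Move 4: W@(0,0) -> caps B=0 W=0
Move 5: B@(0,1) -> caps B=0 W=0
Move 6: W@(1,0) -> caps B=0 W=0
Move 7: B@(3,1) -> caps B=0 W=0
Move 8: W@(2,1) -> caps B=0 W=0
Move 9: B@(2,2) -> caps B=0 W=0
Move 10: W@(1,2) -> caps B=0 W=0
Move 11: B@(2,0) -> caps B=3 W=0
Move 12: W@(1,3) -> caps B=3 W=0

Answer: 3 0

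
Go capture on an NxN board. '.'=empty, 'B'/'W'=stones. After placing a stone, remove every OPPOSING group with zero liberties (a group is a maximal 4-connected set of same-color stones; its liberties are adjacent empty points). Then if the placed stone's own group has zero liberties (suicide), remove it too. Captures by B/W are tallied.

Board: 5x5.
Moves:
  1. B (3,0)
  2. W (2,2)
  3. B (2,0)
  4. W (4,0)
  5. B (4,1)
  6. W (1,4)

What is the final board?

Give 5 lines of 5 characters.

Move 1: B@(3,0) -> caps B=0 W=0
Move 2: W@(2,2) -> caps B=0 W=0
Move 3: B@(2,0) -> caps B=0 W=0
Move 4: W@(4,0) -> caps B=0 W=0
Move 5: B@(4,1) -> caps B=1 W=0
Move 6: W@(1,4) -> caps B=1 W=0

Answer: .....
....W
B.W..
B....
.B...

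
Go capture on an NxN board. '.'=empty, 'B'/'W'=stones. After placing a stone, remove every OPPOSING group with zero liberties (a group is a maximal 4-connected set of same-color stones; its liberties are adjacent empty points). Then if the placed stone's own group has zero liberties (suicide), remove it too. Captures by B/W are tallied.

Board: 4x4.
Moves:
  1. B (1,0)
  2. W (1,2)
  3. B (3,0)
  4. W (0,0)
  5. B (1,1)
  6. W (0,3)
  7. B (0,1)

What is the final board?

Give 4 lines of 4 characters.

Move 1: B@(1,0) -> caps B=0 W=0
Move 2: W@(1,2) -> caps B=0 W=0
Move 3: B@(3,0) -> caps B=0 W=0
Move 4: W@(0,0) -> caps B=0 W=0
Move 5: B@(1,1) -> caps B=0 W=0
Move 6: W@(0,3) -> caps B=0 W=0
Move 7: B@(0,1) -> caps B=1 W=0

Answer: .B.W
BBW.
....
B...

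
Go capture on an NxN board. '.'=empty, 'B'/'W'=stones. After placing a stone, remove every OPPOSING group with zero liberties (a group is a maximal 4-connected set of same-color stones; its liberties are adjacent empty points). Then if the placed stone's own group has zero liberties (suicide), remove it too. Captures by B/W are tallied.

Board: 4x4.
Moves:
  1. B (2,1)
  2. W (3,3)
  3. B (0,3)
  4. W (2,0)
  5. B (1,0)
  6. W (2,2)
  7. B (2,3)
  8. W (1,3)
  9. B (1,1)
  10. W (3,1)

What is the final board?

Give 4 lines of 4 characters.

Answer: ...B
BB.W
WBW.
.W.W

Derivation:
Move 1: B@(2,1) -> caps B=0 W=0
Move 2: W@(3,3) -> caps B=0 W=0
Move 3: B@(0,3) -> caps B=0 W=0
Move 4: W@(2,0) -> caps B=0 W=0
Move 5: B@(1,0) -> caps B=0 W=0
Move 6: W@(2,2) -> caps B=0 W=0
Move 7: B@(2,3) -> caps B=0 W=0
Move 8: W@(1,3) -> caps B=0 W=1
Move 9: B@(1,1) -> caps B=0 W=1
Move 10: W@(3,1) -> caps B=0 W=1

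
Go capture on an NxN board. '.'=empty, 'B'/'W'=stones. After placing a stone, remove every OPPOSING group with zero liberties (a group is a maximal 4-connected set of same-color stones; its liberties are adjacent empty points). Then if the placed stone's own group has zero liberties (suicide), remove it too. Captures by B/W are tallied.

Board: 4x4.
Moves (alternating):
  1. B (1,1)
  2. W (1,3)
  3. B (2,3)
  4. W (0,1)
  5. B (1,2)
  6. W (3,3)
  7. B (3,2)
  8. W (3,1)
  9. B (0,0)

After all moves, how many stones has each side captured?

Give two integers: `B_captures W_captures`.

Move 1: B@(1,1) -> caps B=0 W=0
Move 2: W@(1,3) -> caps B=0 W=0
Move 3: B@(2,3) -> caps B=0 W=0
Move 4: W@(0,1) -> caps B=0 W=0
Move 5: B@(1,2) -> caps B=0 W=0
Move 6: W@(3,3) -> caps B=0 W=0
Move 7: B@(3,2) -> caps B=1 W=0
Move 8: W@(3,1) -> caps B=1 W=0
Move 9: B@(0,0) -> caps B=1 W=0

Answer: 1 0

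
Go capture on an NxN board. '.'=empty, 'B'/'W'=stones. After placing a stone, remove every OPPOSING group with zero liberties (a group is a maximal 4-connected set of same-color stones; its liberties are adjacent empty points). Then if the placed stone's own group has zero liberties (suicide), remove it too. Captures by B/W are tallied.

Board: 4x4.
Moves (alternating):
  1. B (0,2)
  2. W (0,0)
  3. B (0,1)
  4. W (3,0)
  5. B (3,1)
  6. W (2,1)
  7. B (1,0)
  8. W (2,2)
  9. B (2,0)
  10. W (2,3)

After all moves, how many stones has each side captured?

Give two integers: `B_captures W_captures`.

Move 1: B@(0,2) -> caps B=0 W=0
Move 2: W@(0,0) -> caps B=0 W=0
Move 3: B@(0,1) -> caps B=0 W=0
Move 4: W@(3,0) -> caps B=0 W=0
Move 5: B@(3,1) -> caps B=0 W=0
Move 6: W@(2,1) -> caps B=0 W=0
Move 7: B@(1,0) -> caps B=1 W=0
Move 8: W@(2,2) -> caps B=1 W=0
Move 9: B@(2,0) -> caps B=2 W=0
Move 10: W@(2,3) -> caps B=2 W=0

Answer: 2 0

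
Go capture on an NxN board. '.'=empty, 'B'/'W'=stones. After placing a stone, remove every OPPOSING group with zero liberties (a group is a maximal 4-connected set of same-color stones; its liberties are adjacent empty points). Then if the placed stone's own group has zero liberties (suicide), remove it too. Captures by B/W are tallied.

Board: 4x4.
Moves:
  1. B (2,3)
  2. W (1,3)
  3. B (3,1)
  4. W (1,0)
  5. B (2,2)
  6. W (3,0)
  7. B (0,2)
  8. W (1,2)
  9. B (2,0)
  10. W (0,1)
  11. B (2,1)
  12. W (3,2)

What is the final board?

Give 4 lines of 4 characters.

Move 1: B@(2,3) -> caps B=0 W=0
Move 2: W@(1,3) -> caps B=0 W=0
Move 3: B@(3,1) -> caps B=0 W=0
Move 4: W@(1,0) -> caps B=0 W=0
Move 5: B@(2,2) -> caps B=0 W=0
Move 6: W@(3,0) -> caps B=0 W=0
Move 7: B@(0,2) -> caps B=0 W=0
Move 8: W@(1,2) -> caps B=0 W=0
Move 9: B@(2,0) -> caps B=1 W=0
Move 10: W@(0,1) -> caps B=1 W=0
Move 11: B@(2,1) -> caps B=1 W=0
Move 12: W@(3,2) -> caps B=1 W=0

Answer: .WB.
W.WW
BBBB
.BW.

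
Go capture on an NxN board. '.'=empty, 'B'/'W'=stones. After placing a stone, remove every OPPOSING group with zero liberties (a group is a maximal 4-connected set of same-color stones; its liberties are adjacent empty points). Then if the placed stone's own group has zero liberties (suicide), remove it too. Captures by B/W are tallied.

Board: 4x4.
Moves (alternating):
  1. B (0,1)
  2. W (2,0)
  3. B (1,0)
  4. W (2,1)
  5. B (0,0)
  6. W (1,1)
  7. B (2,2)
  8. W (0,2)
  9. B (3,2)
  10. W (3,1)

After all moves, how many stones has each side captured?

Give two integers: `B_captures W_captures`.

Move 1: B@(0,1) -> caps B=0 W=0
Move 2: W@(2,0) -> caps B=0 W=0
Move 3: B@(1,0) -> caps B=0 W=0
Move 4: W@(2,1) -> caps B=0 W=0
Move 5: B@(0,0) -> caps B=0 W=0
Move 6: W@(1,1) -> caps B=0 W=0
Move 7: B@(2,2) -> caps B=0 W=0
Move 8: W@(0,2) -> caps B=0 W=3
Move 9: B@(3,2) -> caps B=0 W=3
Move 10: W@(3,1) -> caps B=0 W=3

Answer: 0 3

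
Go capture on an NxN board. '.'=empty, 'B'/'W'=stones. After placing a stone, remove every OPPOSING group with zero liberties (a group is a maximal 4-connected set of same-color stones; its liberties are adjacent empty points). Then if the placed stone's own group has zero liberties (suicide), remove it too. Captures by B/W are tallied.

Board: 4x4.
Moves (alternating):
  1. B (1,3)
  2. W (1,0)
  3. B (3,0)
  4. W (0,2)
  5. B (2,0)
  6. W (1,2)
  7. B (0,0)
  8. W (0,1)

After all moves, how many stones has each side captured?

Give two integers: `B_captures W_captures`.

Move 1: B@(1,3) -> caps B=0 W=0
Move 2: W@(1,0) -> caps B=0 W=0
Move 3: B@(3,0) -> caps B=0 W=0
Move 4: W@(0,2) -> caps B=0 W=0
Move 5: B@(2,0) -> caps B=0 W=0
Move 6: W@(1,2) -> caps B=0 W=0
Move 7: B@(0,0) -> caps B=0 W=0
Move 8: W@(0,1) -> caps B=0 W=1

Answer: 0 1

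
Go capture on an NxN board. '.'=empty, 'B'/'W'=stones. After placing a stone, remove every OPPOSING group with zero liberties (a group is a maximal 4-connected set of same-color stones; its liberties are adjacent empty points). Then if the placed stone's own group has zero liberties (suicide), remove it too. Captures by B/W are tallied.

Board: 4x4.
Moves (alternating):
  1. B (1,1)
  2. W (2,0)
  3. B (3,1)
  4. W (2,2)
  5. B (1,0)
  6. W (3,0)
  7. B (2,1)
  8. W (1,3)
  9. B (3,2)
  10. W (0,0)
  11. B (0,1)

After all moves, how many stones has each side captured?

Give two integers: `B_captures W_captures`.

Move 1: B@(1,1) -> caps B=0 W=0
Move 2: W@(2,0) -> caps B=0 W=0
Move 3: B@(3,1) -> caps B=0 W=0
Move 4: W@(2,2) -> caps B=0 W=0
Move 5: B@(1,0) -> caps B=0 W=0
Move 6: W@(3,0) -> caps B=0 W=0
Move 7: B@(2,1) -> caps B=2 W=0
Move 8: W@(1,3) -> caps B=2 W=0
Move 9: B@(3,2) -> caps B=2 W=0
Move 10: W@(0,0) -> caps B=2 W=0
Move 11: B@(0,1) -> caps B=3 W=0

Answer: 3 0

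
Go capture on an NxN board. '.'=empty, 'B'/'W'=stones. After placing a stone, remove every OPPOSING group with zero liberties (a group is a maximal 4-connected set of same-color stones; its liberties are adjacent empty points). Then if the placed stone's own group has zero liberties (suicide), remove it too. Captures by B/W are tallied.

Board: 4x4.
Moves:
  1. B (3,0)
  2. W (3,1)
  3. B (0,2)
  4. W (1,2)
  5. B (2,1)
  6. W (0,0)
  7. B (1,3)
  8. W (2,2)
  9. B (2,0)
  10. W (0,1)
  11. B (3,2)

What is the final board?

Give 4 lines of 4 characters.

Answer: WWB.
..WB
BBW.
B.B.

Derivation:
Move 1: B@(3,0) -> caps B=0 W=0
Move 2: W@(3,1) -> caps B=0 W=0
Move 3: B@(0,2) -> caps B=0 W=0
Move 4: W@(1,2) -> caps B=0 W=0
Move 5: B@(2,1) -> caps B=0 W=0
Move 6: W@(0,0) -> caps B=0 W=0
Move 7: B@(1,3) -> caps B=0 W=0
Move 8: W@(2,2) -> caps B=0 W=0
Move 9: B@(2,0) -> caps B=0 W=0
Move 10: W@(0,1) -> caps B=0 W=0
Move 11: B@(3,2) -> caps B=1 W=0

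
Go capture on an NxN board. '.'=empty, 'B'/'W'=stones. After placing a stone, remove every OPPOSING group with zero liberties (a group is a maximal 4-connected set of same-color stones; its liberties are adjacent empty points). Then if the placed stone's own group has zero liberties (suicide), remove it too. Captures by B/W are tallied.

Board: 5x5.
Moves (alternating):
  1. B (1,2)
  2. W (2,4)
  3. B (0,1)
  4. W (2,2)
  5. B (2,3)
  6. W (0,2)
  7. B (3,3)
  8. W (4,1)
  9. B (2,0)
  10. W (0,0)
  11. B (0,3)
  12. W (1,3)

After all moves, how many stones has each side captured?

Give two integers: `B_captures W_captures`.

Answer: 1 0

Derivation:
Move 1: B@(1,2) -> caps B=0 W=0
Move 2: W@(2,4) -> caps B=0 W=0
Move 3: B@(0,1) -> caps B=0 W=0
Move 4: W@(2,2) -> caps B=0 W=0
Move 5: B@(2,3) -> caps B=0 W=0
Move 6: W@(0,2) -> caps B=0 W=0
Move 7: B@(3,3) -> caps B=0 W=0
Move 8: W@(4,1) -> caps B=0 W=0
Move 9: B@(2,0) -> caps B=0 W=0
Move 10: W@(0,0) -> caps B=0 W=0
Move 11: B@(0,3) -> caps B=1 W=0
Move 12: W@(1,3) -> caps B=1 W=0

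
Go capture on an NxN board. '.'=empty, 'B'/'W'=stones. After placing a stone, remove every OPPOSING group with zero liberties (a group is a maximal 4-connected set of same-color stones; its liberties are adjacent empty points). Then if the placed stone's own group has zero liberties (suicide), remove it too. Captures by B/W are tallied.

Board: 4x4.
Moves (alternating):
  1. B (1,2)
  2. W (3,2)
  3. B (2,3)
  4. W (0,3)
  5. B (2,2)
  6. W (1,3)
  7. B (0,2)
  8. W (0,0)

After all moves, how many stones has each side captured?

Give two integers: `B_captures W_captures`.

Move 1: B@(1,2) -> caps B=0 W=0
Move 2: W@(3,2) -> caps B=0 W=0
Move 3: B@(2,3) -> caps B=0 W=0
Move 4: W@(0,3) -> caps B=0 W=0
Move 5: B@(2,2) -> caps B=0 W=0
Move 6: W@(1,3) -> caps B=0 W=0
Move 7: B@(0,2) -> caps B=2 W=0
Move 8: W@(0,0) -> caps B=2 W=0

Answer: 2 0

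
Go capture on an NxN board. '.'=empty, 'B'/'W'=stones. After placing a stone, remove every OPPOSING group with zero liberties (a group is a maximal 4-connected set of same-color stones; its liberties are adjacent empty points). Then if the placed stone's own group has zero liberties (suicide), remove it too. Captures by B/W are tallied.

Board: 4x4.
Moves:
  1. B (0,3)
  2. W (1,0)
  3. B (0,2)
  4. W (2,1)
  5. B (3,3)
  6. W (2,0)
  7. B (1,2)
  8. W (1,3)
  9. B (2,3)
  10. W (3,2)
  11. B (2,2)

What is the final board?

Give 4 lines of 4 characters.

Answer: ..BB
W.B.
WWBB
..WB

Derivation:
Move 1: B@(0,3) -> caps B=0 W=0
Move 2: W@(1,0) -> caps B=0 W=0
Move 3: B@(0,2) -> caps B=0 W=0
Move 4: W@(2,1) -> caps B=0 W=0
Move 5: B@(3,3) -> caps B=0 W=0
Move 6: W@(2,0) -> caps B=0 W=0
Move 7: B@(1,2) -> caps B=0 W=0
Move 8: W@(1,3) -> caps B=0 W=0
Move 9: B@(2,3) -> caps B=1 W=0
Move 10: W@(3,2) -> caps B=1 W=0
Move 11: B@(2,2) -> caps B=1 W=0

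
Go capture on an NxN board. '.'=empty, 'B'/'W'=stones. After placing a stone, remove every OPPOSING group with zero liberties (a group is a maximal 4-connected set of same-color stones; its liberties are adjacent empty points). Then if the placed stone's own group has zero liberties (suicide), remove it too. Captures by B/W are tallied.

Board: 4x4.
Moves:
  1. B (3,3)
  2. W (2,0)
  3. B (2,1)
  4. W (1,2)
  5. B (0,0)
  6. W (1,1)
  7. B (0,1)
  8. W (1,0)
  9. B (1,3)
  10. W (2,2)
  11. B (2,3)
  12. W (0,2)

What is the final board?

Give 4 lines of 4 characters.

Move 1: B@(3,3) -> caps B=0 W=0
Move 2: W@(2,0) -> caps B=0 W=0
Move 3: B@(2,1) -> caps B=0 W=0
Move 4: W@(1,2) -> caps B=0 W=0
Move 5: B@(0,0) -> caps B=0 W=0
Move 6: W@(1,1) -> caps B=0 W=0
Move 7: B@(0,1) -> caps B=0 W=0
Move 8: W@(1,0) -> caps B=0 W=0
Move 9: B@(1,3) -> caps B=0 W=0
Move 10: W@(2,2) -> caps B=0 W=0
Move 11: B@(2,3) -> caps B=0 W=0
Move 12: W@(0,2) -> caps B=0 W=2

Answer: ..W.
WWWB
WBWB
...B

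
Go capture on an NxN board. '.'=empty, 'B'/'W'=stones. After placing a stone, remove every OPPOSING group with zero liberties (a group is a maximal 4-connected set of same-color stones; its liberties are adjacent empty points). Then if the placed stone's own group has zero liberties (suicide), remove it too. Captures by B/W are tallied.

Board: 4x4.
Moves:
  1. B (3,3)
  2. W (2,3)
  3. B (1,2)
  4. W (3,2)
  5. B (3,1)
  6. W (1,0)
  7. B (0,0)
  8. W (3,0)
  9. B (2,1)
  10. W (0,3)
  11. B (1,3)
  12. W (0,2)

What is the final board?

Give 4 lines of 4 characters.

Move 1: B@(3,3) -> caps B=0 W=0
Move 2: W@(2,3) -> caps B=0 W=0
Move 3: B@(1,2) -> caps B=0 W=0
Move 4: W@(3,2) -> caps B=0 W=1
Move 5: B@(3,1) -> caps B=0 W=1
Move 6: W@(1,0) -> caps B=0 W=1
Move 7: B@(0,0) -> caps B=0 W=1
Move 8: W@(3,0) -> caps B=0 W=1
Move 9: B@(2,1) -> caps B=0 W=1
Move 10: W@(0,3) -> caps B=0 W=1
Move 11: B@(1,3) -> caps B=0 W=1
Move 12: W@(0,2) -> caps B=0 W=1

Answer: B.WW
W.BB
.B.W
WBW.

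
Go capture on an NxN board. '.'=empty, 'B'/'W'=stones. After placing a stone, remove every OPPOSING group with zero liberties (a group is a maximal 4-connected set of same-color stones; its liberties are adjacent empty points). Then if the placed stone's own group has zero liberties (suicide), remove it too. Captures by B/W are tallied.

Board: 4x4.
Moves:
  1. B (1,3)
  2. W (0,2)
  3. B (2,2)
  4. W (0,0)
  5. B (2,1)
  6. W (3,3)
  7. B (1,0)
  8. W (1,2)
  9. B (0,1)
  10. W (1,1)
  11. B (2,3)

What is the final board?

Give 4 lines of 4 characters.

Move 1: B@(1,3) -> caps B=0 W=0
Move 2: W@(0,2) -> caps B=0 W=0
Move 3: B@(2,2) -> caps B=0 W=0
Move 4: W@(0,0) -> caps B=0 W=0
Move 5: B@(2,1) -> caps B=0 W=0
Move 6: W@(3,3) -> caps B=0 W=0
Move 7: B@(1,0) -> caps B=0 W=0
Move 8: W@(1,2) -> caps B=0 W=0
Move 9: B@(0,1) -> caps B=1 W=0
Move 10: W@(1,1) -> caps B=1 W=0
Move 11: B@(2,3) -> caps B=1 W=0

Answer: .BW.
BWWB
.BBB
...W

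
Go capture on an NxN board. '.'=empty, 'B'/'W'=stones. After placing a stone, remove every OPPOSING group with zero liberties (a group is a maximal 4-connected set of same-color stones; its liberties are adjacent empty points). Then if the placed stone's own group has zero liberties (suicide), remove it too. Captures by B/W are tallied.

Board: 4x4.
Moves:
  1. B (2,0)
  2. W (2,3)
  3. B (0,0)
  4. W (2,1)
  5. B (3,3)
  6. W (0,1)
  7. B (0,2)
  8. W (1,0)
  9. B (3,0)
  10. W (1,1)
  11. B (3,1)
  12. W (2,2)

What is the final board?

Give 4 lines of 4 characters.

Move 1: B@(2,0) -> caps B=0 W=0
Move 2: W@(2,3) -> caps B=0 W=0
Move 3: B@(0,0) -> caps B=0 W=0
Move 4: W@(2,1) -> caps B=0 W=0
Move 5: B@(3,3) -> caps B=0 W=0
Move 6: W@(0,1) -> caps B=0 W=0
Move 7: B@(0,2) -> caps B=0 W=0
Move 8: W@(1,0) -> caps B=0 W=1
Move 9: B@(3,0) -> caps B=0 W=1
Move 10: W@(1,1) -> caps B=0 W=1
Move 11: B@(3,1) -> caps B=0 W=1
Move 12: W@(2,2) -> caps B=0 W=1

Answer: .WB.
WW..
BWWW
BB.B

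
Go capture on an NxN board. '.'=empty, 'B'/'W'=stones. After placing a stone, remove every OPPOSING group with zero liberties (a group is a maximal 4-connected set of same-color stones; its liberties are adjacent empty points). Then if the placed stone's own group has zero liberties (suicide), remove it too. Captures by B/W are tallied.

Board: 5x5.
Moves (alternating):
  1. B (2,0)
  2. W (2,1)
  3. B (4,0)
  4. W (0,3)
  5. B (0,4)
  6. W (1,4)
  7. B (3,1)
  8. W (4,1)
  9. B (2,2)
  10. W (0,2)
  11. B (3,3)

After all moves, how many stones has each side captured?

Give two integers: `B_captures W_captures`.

Move 1: B@(2,0) -> caps B=0 W=0
Move 2: W@(2,1) -> caps B=0 W=0
Move 3: B@(4,0) -> caps B=0 W=0
Move 4: W@(0,3) -> caps B=0 W=0
Move 5: B@(0,4) -> caps B=0 W=0
Move 6: W@(1,4) -> caps B=0 W=1
Move 7: B@(3,1) -> caps B=0 W=1
Move 8: W@(4,1) -> caps B=0 W=1
Move 9: B@(2,2) -> caps B=0 W=1
Move 10: W@(0,2) -> caps B=0 W=1
Move 11: B@(3,3) -> caps B=0 W=1

Answer: 0 1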